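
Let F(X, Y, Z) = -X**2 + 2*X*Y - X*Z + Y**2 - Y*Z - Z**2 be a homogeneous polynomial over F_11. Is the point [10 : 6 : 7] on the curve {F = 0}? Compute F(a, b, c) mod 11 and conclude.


F(10,6,7) ≡ 5 (mod 11); P is NOT on the curve.

Evaluate F(10, 6, 7) term-by-term (mod 11).
  -X**2 ↦ -1·100·1·1 = -100
  2*X*Y ↦ 2·10·6·1 = 120
  -X*Z ↦ -1·10·1·7 = -70
  Y**2 ↦ 1·1·36·1 = 36
  -Y*Z ↦ -1·1·6·7 = -42
  -Z**2 ↦ -1·1·1·49 = -49
Sum: F(10, 6, 7) = (-100) + (120) + (-70) + (36) + (-42) + (-49) = -105.
Reducing mod 11: -105 ≡ 5 (mod 11).
Since F(a, b, c) ≡ 5 ≠ 0 (mod 11), P does NOT lie on the curve.


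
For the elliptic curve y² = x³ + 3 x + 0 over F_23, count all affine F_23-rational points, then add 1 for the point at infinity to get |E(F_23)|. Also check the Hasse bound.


Affine points = {(0, 0), (1, 2), (1, 21), (3, 6), (3, 17), (5, 5), (5, 18), (6, 2), (6, 21), (10, 8), (10, 15), (12, 4), (12, 19), (14, 7), (14, 16), (15, 4), (15, 19), (16, 2), (16, 21), (19, 4), (19, 19), (21, 3), (21, 20)}; affine count = 23; |E(F_23)| = 24.

Discriminant check: Δ ∝ 4a³ + 27b² = 4·3³ + 27·0² = 4·27 + 27·0 ≡ 16 (mod 23). Nonzero ⇒ E is nonsingular.
For each x ∈ F_23, compute rhs = x³ + 3·x + 0 mod 23, then count y ∈ F_23 with y² ≡ rhs.
  x = 0: rhs = 0, matching y values: 0 (1 points).
  x = 1: rhs = 4, matching y values: 2, 21 (2 points).
  x = 2: rhs = 14, matching y values: none (0 points).
  x = 3: rhs = 13, matching y values: 6, 17 (2 points).
  x = 4: rhs = 7, matching y values: none (0 points).
  x = 5: rhs = 2, matching y values: 5, 18 (2 points).
  x = 6: rhs = 4, matching y values: 2, 21 (2 points).
  x = 7: rhs = 19, matching y values: none (0 points).
  x = 8: rhs = 7, matching y values: none (0 points).
  x = 9: rhs = 20, matching y values: none (0 points).
  x = 10: rhs = 18, matching y values: 8, 15 (2 points).
  x = 11: rhs = 7, matching y values: none (0 points).
  x = 12: rhs = 16, matching y values: 4, 19 (2 points).
  x = 13: rhs = 5, matching y values: none (0 points).
  x = 14: rhs = 3, matching y values: 7, 16 (2 points).
  x = 15: rhs = 16, matching y values: 4, 19 (2 points).
  x = 16: rhs = 4, matching y values: 2, 21 (2 points).
  x = 17: rhs = 19, matching y values: none (0 points).
  x = 18: rhs = 21, matching y values: none (0 points).
  x = 19: rhs = 16, matching y values: 4, 19 (2 points).
  x = 20: rhs = 10, matching y values: none (0 points).
  x = 21: rhs = 9, matching y values: 3, 20 (2 points).
  x = 22: rhs = 19, matching y values: none (0 points).
Total affine count: 23.
Full point count |E(F_23)| = 23 + 1 = 24.
Hasse bound: |24 − (23+1)| = |0| = 0 ≤ 2√23 ≈ 9.5917 ✓.


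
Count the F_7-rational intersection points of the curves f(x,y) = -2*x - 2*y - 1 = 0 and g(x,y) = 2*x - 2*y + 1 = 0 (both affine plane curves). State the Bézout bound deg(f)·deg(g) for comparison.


Common zeros: {(3, 0)}; count = 1; Bézout bound = 1.

deg(f) = 1, deg(g) = 1, so Bézout bound = 1.
Scan x ∈ F_7. For each x, list the y ∈ F_7 with f(x, y) ≡ 0 and those with g(x, y) ≡ 0 (mod 7); the common zeros in that column are the intersection.
  x = 0: f ≡ 0 at y ∈ {3}; g ≡ 0 at y ∈ {4}; common: ∅.
  x = 1: f ≡ 0 at y ∈ {2}; g ≡ 0 at y ∈ {5}; common: ∅.
  x = 2: f ≡ 0 at y ∈ {1}; g ≡ 0 at y ∈ {6}; common: ∅.
  x = 3: f ≡ 0 at y ∈ {0}; g ≡ 0 at y ∈ {0}; common: {0}.
  x = 4: f ≡ 0 at y ∈ {6}; g ≡ 0 at y ∈ {1}; common: ∅.
  x = 5: f ≡ 0 at y ∈ {5}; g ≡ 0 at y ∈ {2}; common: ∅.
  x = 6: f ≡ 0 at y ∈ {4}; g ≡ 0 at y ∈ {3}; common: ∅.
Collecting: common zeros = {(3, 0)}, so the count is 1.
Comparison with the Bézout bound: 1 ≤ 1 = deg(f)·deg(g), as expected for curves with no common component (the bound is attained).


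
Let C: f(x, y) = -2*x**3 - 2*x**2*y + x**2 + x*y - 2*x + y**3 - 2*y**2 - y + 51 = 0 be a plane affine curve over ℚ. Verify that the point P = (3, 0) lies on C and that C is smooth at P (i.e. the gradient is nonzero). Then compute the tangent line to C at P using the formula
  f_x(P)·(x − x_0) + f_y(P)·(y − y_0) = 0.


Tangent line at P: -50*x - 16*y + 150 = 0.

Step 1: f(3, 0) = 0, so P lies on C.
Step 2: partial derivatives
  f_x(x, y) = -6*x**2 - 4*x*y + 2*x + y - 2, f_y(x, y) = -2*x**2 + x + 3*y**2 - 4*y - 1.
  f_x(P) = -50, f_y(P) = -16 (gradient nonzero, so P is smooth).
Step 3: tangent line at P: -50·(x − 3) + -16·(y − 0) = 0.
Expanding: -50*x - 16*y + 150 = 0.


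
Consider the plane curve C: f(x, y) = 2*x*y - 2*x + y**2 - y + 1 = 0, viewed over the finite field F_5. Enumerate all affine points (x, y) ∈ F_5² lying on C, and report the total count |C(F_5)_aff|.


Affine F_5-points: {(1, 2), (2, 3), (2, 4), (3, 0)}; count = 4.

For each of the 25 pairs (x, y) ∈ F_5², evaluate f(x, y) mod 5. Record the zeros.
  x = 0: [0↦1, 1↦1, 2↦3, 3↦2, 4↦3]  zeros at y ∈ ∅
  x = 1: [0↦4, 1↦1, 2↦0, 3↦1, 4↦4]  zeros at y ∈ {2}
  x = 2: [0↦2, 1↦1, 2↦2, 3↦0, 4↦0]  zeros at y ∈ {3, 4}
  x = 3: [0↦0, 1↦1, 2↦4, 3↦4, 4↦1]  zeros at y ∈ {0}
  x = 4: [0↦3, 1↦1, 2↦1, 3↦3, 4↦2]  zeros at y ∈ ∅
Collecting zeros: affine points = {(1, 2), (2, 3), (2, 4), (3, 0)}.
Total count |C(F_5)_aff| = 4.


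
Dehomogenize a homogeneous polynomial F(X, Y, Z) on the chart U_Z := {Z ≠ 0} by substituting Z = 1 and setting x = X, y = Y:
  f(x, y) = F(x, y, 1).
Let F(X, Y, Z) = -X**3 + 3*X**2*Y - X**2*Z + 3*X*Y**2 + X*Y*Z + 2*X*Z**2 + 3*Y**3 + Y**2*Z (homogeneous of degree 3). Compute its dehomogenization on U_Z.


f(x, y) = -x**3 + 3*x**2*y - x**2 + 3*x*y**2 + x*y + 2*x + 3*y**3 + y**2

On U_Z we set Z = 1. Each monomial c·X^i·Y^j·Z^k in F becomes c·x^i·y^j·1^k = c·x^i·y^j.
Substituting Z = 1: F(X, Y, 1) = -x**3 + 3*x**2*y - x**2 + 3*x*y**2 + x*y + 2*x + 3*y**3 + y**2.
Note: deg(f) ≤ deg(F) = 3; strict inequality happens when F is divisible by Z (lost terms).


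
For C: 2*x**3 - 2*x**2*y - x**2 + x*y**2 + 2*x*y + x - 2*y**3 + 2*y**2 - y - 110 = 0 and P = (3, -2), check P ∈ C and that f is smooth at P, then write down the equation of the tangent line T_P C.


Tangent line at P: 73*x - 57*y - 333 = 0.

Step 1: f(3, -2) = 0, so P lies on C.
Step 2: partial derivatives
  f_x(x, y) = 6*x**2 - 4*x*y - 2*x + y**2 + 2*y + 1, f_y(x, y) = -2*x**2 + 2*x*y + 2*x - 6*y**2 + 4*y - 1.
  f_x(P) = 73, f_y(P) = -57 (gradient nonzero, so P is smooth).
Step 3: tangent line at P: 73·(x − 3) + -57·(y − -2) = 0.
Expanding: 73*x - 57*y - 333 = 0.


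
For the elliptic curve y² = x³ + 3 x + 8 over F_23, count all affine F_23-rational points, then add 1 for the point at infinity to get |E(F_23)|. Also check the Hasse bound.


Affine points = {(0, 10), (0, 13), (1, 9), (1, 14), (6, 9), (6, 14), (7, 2), (7, 21), (10, 7), (10, 16), (12, 1), (12, 22), (13, 6), (13, 17), (15, 1), (15, 22), (16, 9), (16, 14), (17, 2), (17, 21), (18, 11), (18, 12), (19, 1), (19, 22), (20, 8), (20, 15), (22, 2), (22, 21)}; affine count = 28; |E(F_23)| = 29.

Discriminant check: Δ ∝ 4a³ + 27b² = 4·3³ + 27·8² = 4·27 + 27·64 ≡ 19 (mod 23). Nonzero ⇒ E is nonsingular.
For each x ∈ F_23, compute rhs = x³ + 3·x + 8 mod 23, then count y ∈ F_23 with y² ≡ rhs.
  x = 0: rhs = 8, matching y values: 10, 13 (2 points).
  x = 1: rhs = 12, matching y values: 9, 14 (2 points).
  x = 2: rhs = 22, matching y values: none (0 points).
  x = 3: rhs = 21, matching y values: none (0 points).
  x = 4: rhs = 15, matching y values: none (0 points).
  x = 5: rhs = 10, matching y values: none (0 points).
  x = 6: rhs = 12, matching y values: 9, 14 (2 points).
  x = 7: rhs = 4, matching y values: 2, 21 (2 points).
  x = 8: rhs = 15, matching y values: none (0 points).
  x = 9: rhs = 5, matching y values: none (0 points).
  x = 10: rhs = 3, matching y values: 7, 16 (2 points).
  x = 11: rhs = 15, matching y values: none (0 points).
  x = 12: rhs = 1, matching y values: 1, 22 (2 points).
  x = 13: rhs = 13, matching y values: 6, 17 (2 points).
  x = 14: rhs = 11, matching y values: none (0 points).
  x = 15: rhs = 1, matching y values: 1, 22 (2 points).
  x = 16: rhs = 12, matching y values: 9, 14 (2 points).
  x = 17: rhs = 4, matching y values: 2, 21 (2 points).
  x = 18: rhs = 6, matching y values: 11, 12 (2 points).
  x = 19: rhs = 1, matching y values: 1, 22 (2 points).
  x = 20: rhs = 18, matching y values: 8, 15 (2 points).
  x = 21: rhs = 17, matching y values: none (0 points).
  x = 22: rhs = 4, matching y values: 2, 21 (2 points).
Total affine count: 28.
Full point count |E(F_23)| = 28 + 1 = 29.
Hasse bound: |29 − (23+1)| = |5| = 5 ≤ 2√23 ≈ 9.5917 ✓.


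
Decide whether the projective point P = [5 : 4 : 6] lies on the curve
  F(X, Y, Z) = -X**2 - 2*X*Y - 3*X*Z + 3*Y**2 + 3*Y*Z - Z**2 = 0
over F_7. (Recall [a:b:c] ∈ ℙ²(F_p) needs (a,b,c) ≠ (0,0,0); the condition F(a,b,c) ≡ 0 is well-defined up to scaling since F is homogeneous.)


F(5,4,6) ≡ 6 (mod 7); P is NOT on the curve.

Evaluate F(5, 4, 6) term-by-term (mod 7).
  -X**2 ↦ -1·25·1·1 = -25
  -2*X*Y ↦ -2·5·4·1 = -40
  -3*X*Z ↦ -3·5·1·6 = -90
  3*Y**2 ↦ 3·1·16·1 = 48
  3*Y*Z ↦ 3·1·4·6 = 72
  -Z**2 ↦ -1·1·1·36 = -36
Sum: F(5, 4, 6) = (-25) + (-40) + (-90) + (48) + (72) + (-36) = -71.
Reducing mod 7: -71 ≡ 6 (mod 7).
Since F(a, b, c) ≡ 6 ≠ 0 (mod 7), P does NOT lie on the curve.


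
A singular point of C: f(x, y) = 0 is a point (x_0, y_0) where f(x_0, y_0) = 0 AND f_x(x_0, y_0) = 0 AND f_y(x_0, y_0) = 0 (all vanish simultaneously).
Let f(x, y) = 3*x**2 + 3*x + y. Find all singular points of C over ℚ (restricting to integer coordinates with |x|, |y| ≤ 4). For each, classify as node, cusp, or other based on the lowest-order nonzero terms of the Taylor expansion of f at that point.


No singular points in the scanned grid; C is smooth there.

Compute partial derivatives:
  f_x = 6*x + 3.
  f_y = 1.
f_y = 1 is a nonzero constant, so f_y never vanishes: no point (x, y) can satisfy f = f_x = f_y = 0. In particular no (x, y) ∈ {−4, ..., 4}² is singular; the curve is smooth.


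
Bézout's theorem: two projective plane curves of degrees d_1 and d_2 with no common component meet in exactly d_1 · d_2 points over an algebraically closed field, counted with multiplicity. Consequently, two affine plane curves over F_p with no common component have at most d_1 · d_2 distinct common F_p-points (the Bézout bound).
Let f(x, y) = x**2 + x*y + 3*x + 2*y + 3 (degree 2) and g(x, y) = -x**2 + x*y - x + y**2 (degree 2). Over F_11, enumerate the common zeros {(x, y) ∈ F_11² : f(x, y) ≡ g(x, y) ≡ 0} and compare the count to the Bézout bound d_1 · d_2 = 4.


Common zeros: {(7, 9)}; count = 1; Bézout bound = 4.

deg(f) = 2, deg(g) = 2, so Bézout bound = 4.
Scan x ∈ F_11. For each x, list the y ∈ F_11 with f(x, y) ≡ 0 and those with g(x, y) ≡ 0 (mod 11); the common zeros in that column are the intersection.
  x = 0: f ≡ 0 at y ∈ {4}; g ≡ 0 at y ∈ {0}; common: ∅.
  x = 1: f ≡ 0 at y ∈ {5}; g ≡ 0 at y ∈ {1, 9}; common: ∅.
  x = 2: f ≡ 0 at y ∈ {5}; g ≡ 0 at y ∈ ∅; common: ∅.
  x = 3: f ≡ 0 at y ∈ {9}; g ≡ 0 at y ∈ ∅; common: ∅.
  x = 4: f ≡ 0 at y ∈ {4}; g ≡ 0 at y ∈ ∅; common: ∅.
  x = 5: f ≡ 0 at y ∈ {8}; g ≡ 0 at y ∈ ∅; common: ∅.
  x = 6: f ≡ 0 at y ∈ {8}; g ≡ 0 at y ∈ ∅; common: ∅.
  x = 7: f ≡ 0 at y ∈ {9}; g ≡ 0 at y ∈ {6, 9}; common: {9}.
  x = 8: f ≡ 0 at y ∈ {3}; g ≡ 0 at y ∈ {7}; common: ∅.
  x = 9: f ≡ 0 at y ∈ ∅; g ≡ 0 at y ∈ {6, 7}; common: ∅.
  x = 10: f ≡ 0 at y ∈ {10}; g ≡ 0 at y ∈ {0, 1}; common: ∅.
Collecting: common zeros = {(7, 9)}, so the count is 1.
Comparison with the Bézout bound: 1 ≤ 4 = deg(f)·deg(g), as expected for curves with no common component (the affine F_11-count falls short of the bound because intersections may lie at infinity, over extension fields, or carry multiplicity).


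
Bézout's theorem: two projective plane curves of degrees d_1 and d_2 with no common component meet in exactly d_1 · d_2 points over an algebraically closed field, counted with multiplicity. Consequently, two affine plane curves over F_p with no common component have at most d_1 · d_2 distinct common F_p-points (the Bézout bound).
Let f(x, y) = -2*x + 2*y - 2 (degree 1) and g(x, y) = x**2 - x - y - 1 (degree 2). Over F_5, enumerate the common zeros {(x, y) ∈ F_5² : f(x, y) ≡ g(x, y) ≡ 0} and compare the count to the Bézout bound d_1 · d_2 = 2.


Common zeros: ∅; count = 0; Bézout bound = 2.

deg(f) = 1, deg(g) = 2, so Bézout bound = 2.
Scan x ∈ F_5. For each x, list the y ∈ F_5 with f(x, y) ≡ 0 and those with g(x, y) ≡ 0 (mod 5); the common zeros in that column are the intersection.
  x = 0: f ≡ 0 at y ∈ {1}; g ≡ 0 at y ∈ {4}; common: ∅.
  x = 1: f ≡ 0 at y ∈ {2}; g ≡ 0 at y ∈ {4}; common: ∅.
  x = 2: f ≡ 0 at y ∈ {3}; g ≡ 0 at y ∈ {1}; common: ∅.
  x = 3: f ≡ 0 at y ∈ {4}; g ≡ 0 at y ∈ {0}; common: ∅.
  x = 4: f ≡ 0 at y ∈ {0}; g ≡ 0 at y ∈ {1}; common: ∅.
Collecting: common zeros = ∅, so the count is 0.
Comparison with the Bézout bound: 0 ≤ 2 = deg(f)·deg(g), as expected for curves with no common component (the affine F_5-count falls short of the bound because intersections may lie at infinity, over extension fields, or carry multiplicity).


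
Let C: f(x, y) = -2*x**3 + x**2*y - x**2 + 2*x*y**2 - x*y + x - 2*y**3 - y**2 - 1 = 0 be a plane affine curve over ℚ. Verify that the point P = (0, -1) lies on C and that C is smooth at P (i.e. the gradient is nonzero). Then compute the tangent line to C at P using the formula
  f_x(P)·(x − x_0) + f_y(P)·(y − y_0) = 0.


Tangent line at P: 4*x - 4*y - 4 = 0.

Step 1: f(0, -1) = 0, so P lies on C.
Step 2: partial derivatives
  f_x(x, y) = -6*x**2 + 2*x*y - 2*x + 2*y**2 - y + 1, f_y(x, y) = x**2 + 4*x*y - x - 6*y**2 - 2*y.
  f_x(P) = 4, f_y(P) = -4 (gradient nonzero, so P is smooth).
Step 3: tangent line at P: 4·(x − 0) + -4·(y − -1) = 0.
Expanding: 4*x - 4*y - 4 = 0.


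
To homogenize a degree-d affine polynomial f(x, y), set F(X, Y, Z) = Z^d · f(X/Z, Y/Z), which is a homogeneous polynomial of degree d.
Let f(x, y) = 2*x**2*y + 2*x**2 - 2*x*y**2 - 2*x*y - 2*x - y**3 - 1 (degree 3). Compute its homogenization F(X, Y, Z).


F(X, Y, Z) = 2*X**2*Y + 2*X**2*Z - 2*X*Y**2 - 2*X*Y*Z - 2*X*Z**2 - Y**3 - Z**3

deg(f) = 3.
Substitute x = X/Z, y = Y/Z into f, then multiply by Z^3.
  monomial 2·x^2·y^1 ↦ 2·X^2·Y^1·Z^0.
  monomial 2·x^2·y^0 ↦ 2·X^2·Y^0·Z^1.
  monomial -2·x^1·y^2 ↦ -2·X^1·Y^2·Z^0.
  monomial -2·x^1·y^1 ↦ -2·X^1·Y^1·Z^1.
  monomial -2·x^1·y^0 ↦ -2·X^1·Y^0·Z^2.
  monomial -1·x^0·y^3 ↦ -1·X^0·Y^3·Z^0.
  monomial -1·x^0·y^0 ↦ -1·X^0·Y^0·Z^3.
Collecting: F(X, Y, Z) = 2*X**2*Y + 2*X**2*Z - 2*X*Y**2 - 2*X*Y*Z - 2*X*Z**2 - Y**3 - Z**3.


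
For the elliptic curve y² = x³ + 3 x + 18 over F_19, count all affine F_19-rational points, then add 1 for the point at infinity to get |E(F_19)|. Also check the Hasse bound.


Affine points = {(3, 4), (3, 15), (5, 5), (5, 14), (6, 9), (6, 10), (14, 7), (14, 12), (16, 1), (16, 18), (17, 2), (17, 17)}; affine count = 12; |E(F_19)| = 13.

Discriminant check: Δ ∝ 4a³ + 27b² = 4·3³ + 27·18² = 4·27 + 27·324 ≡ 2 (mod 19). Nonzero ⇒ E is nonsingular.
For each x ∈ F_19, compute rhs = x³ + 3·x + 18 mod 19, then count y ∈ F_19 with y² ≡ rhs.
  x = 0: rhs = 18, matching y values: none (0 points).
  x = 1: rhs = 3, matching y values: none (0 points).
  x = 2: rhs = 13, matching y values: none (0 points).
  x = 3: rhs = 16, matching y values: 4, 15 (2 points).
  x = 4: rhs = 18, matching y values: none (0 points).
  x = 5: rhs = 6, matching y values: 5, 14 (2 points).
  x = 6: rhs = 5, matching y values: 9, 10 (2 points).
  x = 7: rhs = 2, matching y values: none (0 points).
  x = 8: rhs = 3, matching y values: none (0 points).
  x = 9: rhs = 14, matching y values: none (0 points).
  x = 10: rhs = 3, matching y values: none (0 points).
  x = 11: rhs = 14, matching y values: none (0 points).
  x = 12: rhs = 15, matching y values: none (0 points).
  x = 13: rhs = 12, matching y values: none (0 points).
  x = 14: rhs = 11, matching y values: 7, 12 (2 points).
  x = 15: rhs = 18, matching y values: none (0 points).
  x = 16: rhs = 1, matching y values: 1, 18 (2 points).
  x = 17: rhs = 4, matching y values: 2, 17 (2 points).
  x = 18: rhs = 14, matching y values: none (0 points).
Total affine count: 12.
Full point count |E(F_19)| = 12 + 1 = 13.
Hasse bound: |13 − (19+1)| = |-7| = 7 ≤ 2√19 ≈ 8.7178 ✓.


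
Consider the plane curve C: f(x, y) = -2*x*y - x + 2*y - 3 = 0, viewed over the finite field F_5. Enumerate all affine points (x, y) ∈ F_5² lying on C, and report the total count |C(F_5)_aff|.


Affine F_5-points: {(0, 4), (2, 0), (3, 1), (4, 3)}; count = 4.

For each of the 25 pairs (x, y) ∈ F_5², evaluate f(x, y) mod 5. Record the zeros.
  x = 0: [0↦2, 1↦4, 2↦1, 3↦3, 4↦0]  zeros at y ∈ {4}
  x = 1: [0↦1, 1↦1, 2↦1, 3↦1, 4↦1]  zeros at y ∈ ∅
  x = 2: [0↦0, 1↦3, 2↦1, 3↦4, 4↦2]  zeros at y ∈ {0}
  x = 3: [0↦4, 1↦0, 2↦1, 3↦2, 4↦3]  zeros at y ∈ {1}
  x = 4: [0↦3, 1↦2, 2↦1, 3↦0, 4↦4]  zeros at y ∈ {3}
Collecting zeros: affine points = {(0, 4), (2, 0), (3, 1), (4, 3)}.
Total count |C(F_5)_aff| = 4.


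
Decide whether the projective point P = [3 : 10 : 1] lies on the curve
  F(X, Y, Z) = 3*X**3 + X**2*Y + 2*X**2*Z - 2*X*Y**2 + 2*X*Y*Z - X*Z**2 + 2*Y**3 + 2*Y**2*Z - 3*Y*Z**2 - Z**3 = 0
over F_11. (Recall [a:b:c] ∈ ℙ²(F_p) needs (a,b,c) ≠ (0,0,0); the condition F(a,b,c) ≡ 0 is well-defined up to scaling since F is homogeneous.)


F(3,10,1) ≡ 0 (mod 11); P is on the curve.

Evaluate F(3, 10, 1) term-by-term (mod 11).
  3*X**3 ↦ 3·27·1·1 = 81
  X**2*Y ↦ 1·9·10·1 = 90
  2*X**2*Z ↦ 2·9·1·1 = 18
  -2*X*Y**2 ↦ -2·3·100·1 = -600
  2*X*Y*Z ↦ 2·3·10·1 = 60
  -X*Z**2 ↦ -1·3·1·1 = -3
  2*Y**3 ↦ 2·1·1000·1 = 2000
  2*Y**2*Z ↦ 2·1·100·1 = 200
  -3*Y*Z**2 ↦ -3·1·10·1 = -30
  -Z**3 ↦ -1·1·1·1 = -1
Sum: F(3, 10, 1) = (81) + (90) + (18) + (-600) + (60) + (-3) + (2000) + (200) + (-30) + (-1) = 1815.
Reducing mod 11: 1815 ≡ 0 (mod 11).
Since F(a, b, c) ≡ 0 (mod 11), P lies on the curve.


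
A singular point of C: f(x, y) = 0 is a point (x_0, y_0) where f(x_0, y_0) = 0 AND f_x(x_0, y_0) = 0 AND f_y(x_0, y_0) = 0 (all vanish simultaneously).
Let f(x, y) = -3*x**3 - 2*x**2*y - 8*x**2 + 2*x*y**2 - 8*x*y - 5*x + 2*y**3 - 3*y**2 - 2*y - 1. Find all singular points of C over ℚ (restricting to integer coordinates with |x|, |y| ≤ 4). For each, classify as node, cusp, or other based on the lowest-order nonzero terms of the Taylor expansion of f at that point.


Singular points: {(-1, 1)}; classification: node.

Compute partial derivatives:
  f_x = -9*x**2 - 4*x*y - 16*x + 2*y**2 - 8*y - 5.
  f_y = -2*x**2 + 4*x*y - 8*x + 6*y**2 - 6*y - 2.
Scan x_0 ∈ {−4, ..., 4}. For each x_0, f_y(x_0, y) is a polynomial in y; find its integer roots y ∈ {−4, ..., 4}, then test f_x and f at those candidates.
  x = -4: f_y(-4, y) = 6*y**2 - 22*y - 2; no integer root y with |y| ≤ 4.
  x = -3: f_y(-3, y) = 6*y**2 - 18*y + 4; no integer root y with |y| ≤ 4.
  x = -2: f_y(-2, y) = 6*y**2 - 14*y + 6; no integer root y with |y| ≤ 4.
  x = -1: f_y(-1, y) = 6*y**2 - 10*y + 4; vanishes at y ∈ {1}. (-1, 1): f_x = 0, f = 0 — SINGULAR.
  x = 0: f_y(0, y) = 6*y**2 - 6*y - 2; no integer root y with |y| ≤ 4.
  x = 1: f_y(1, y) = 6*y**2 - 2*y - 12; no integer root y with |y| ≤ 4.
  x = 2: f_y(2, y) = 6*y**2 + 2*y - 26; no integer root y with |y| ≤ 4.
  x = 3: f_y(3, y) = 6*y**2 + 6*y - 44; no integer root y with |y| ≤ 4.
  x = 4: f_y(4, y) = 6*y**2 + 10*y - 66; no integer root y with |y| ≤ 4.
Only singular point on the grid: (-1, 1).
Classify: substitute x = -1 + u, y = 1 + v and expand: f = -3*u**3 - 2*u**2*v - u**2 + 2*u*v**2 + 2*v**3 + v**2.
No constant or linear terms (consistent with a singular point). Quadratic part: -u**2 + v**2. Cubic part: -3*u**3 - 2*u**2*v + 2*u*v**2 + 2*v**3.
The quadratic part v**2 - u**2 = (v − u)(v + u) splits into two distinct linear factors, so there are two distinct tangent lines y − 1 = ±(x − -1) — this is a node (ordinary double point).
Classification: node.


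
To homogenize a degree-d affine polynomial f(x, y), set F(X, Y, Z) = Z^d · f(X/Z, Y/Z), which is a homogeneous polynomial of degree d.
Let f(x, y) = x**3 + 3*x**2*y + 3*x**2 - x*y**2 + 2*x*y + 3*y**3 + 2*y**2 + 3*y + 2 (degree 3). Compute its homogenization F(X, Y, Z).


F(X, Y, Z) = X**3 + 3*X**2*Y + 3*X**2*Z - X*Y**2 + 2*X*Y*Z + 3*Y**3 + 2*Y**2*Z + 3*Y*Z**2 + 2*Z**3

deg(f) = 3.
Substitute x = X/Z, y = Y/Z into f, then multiply by Z^3.
  monomial 1·x^3·y^0 ↦ 1·X^3·Y^0·Z^0.
  monomial 3·x^2·y^1 ↦ 3·X^2·Y^1·Z^0.
  monomial 3·x^2·y^0 ↦ 3·X^2·Y^0·Z^1.
  monomial -1·x^1·y^2 ↦ -1·X^1·Y^2·Z^0.
  monomial 2·x^1·y^1 ↦ 2·X^1·Y^1·Z^1.
  monomial 3·x^0·y^3 ↦ 3·X^0·Y^3·Z^0.
  monomial 2·x^0·y^2 ↦ 2·X^0·Y^2·Z^1.
  monomial 3·x^0·y^1 ↦ 3·X^0·Y^1·Z^2.
  monomial 2·x^0·y^0 ↦ 2·X^0·Y^0·Z^3.
Collecting: F(X, Y, Z) = X**3 + 3*X**2*Y + 3*X**2*Z - X*Y**2 + 2*X*Y*Z + 3*Y**3 + 2*Y**2*Z + 3*Y*Z**2 + 2*Z**3.


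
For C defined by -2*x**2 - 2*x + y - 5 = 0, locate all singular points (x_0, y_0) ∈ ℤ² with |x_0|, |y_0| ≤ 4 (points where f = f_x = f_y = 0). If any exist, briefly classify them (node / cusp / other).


No singular points in the scanned grid; C is smooth there.

Compute partial derivatives:
  f_x = -4*x - 2.
  f_y = 1.
f_y = 1 is a nonzero constant, so f_y never vanishes: no point (x, y) can satisfy f = f_x = f_y = 0. In particular no (x, y) ∈ {−4, ..., 4}² is singular; the curve is smooth.


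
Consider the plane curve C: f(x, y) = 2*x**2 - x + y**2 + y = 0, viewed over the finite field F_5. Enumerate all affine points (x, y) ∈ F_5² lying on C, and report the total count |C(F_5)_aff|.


Affine F_5-points: {(0, 0), (0, 4), (3, 0), (3, 4), (4, 1), (4, 3)}; count = 6.

For each of the 25 pairs (x, y) ∈ F_5², evaluate f(x, y) mod 5. Record the zeros.
  x = 0: [0↦0, 1↦2, 2↦1, 3↦2, 4↦0]  zeros at y ∈ {0, 4}
  x = 1: [0↦1, 1↦3, 2↦2, 3↦3, 4↦1]  zeros at y ∈ ∅
  x = 2: [0↦1, 1↦3, 2↦2, 3↦3, 4↦1]  zeros at y ∈ ∅
  x = 3: [0↦0, 1↦2, 2↦1, 3↦2, 4↦0]  zeros at y ∈ {0, 4}
  x = 4: [0↦3, 1↦0, 2↦4, 3↦0, 4↦3]  zeros at y ∈ {1, 3}
Collecting zeros: affine points = {(0, 0), (0, 4), (3, 0), (3, 4), (4, 1), (4, 3)}.
Total count |C(F_5)_aff| = 6.


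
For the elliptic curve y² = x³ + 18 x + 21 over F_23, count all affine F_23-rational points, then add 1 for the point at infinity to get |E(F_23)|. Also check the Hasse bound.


Affine points = {(5, 11), (5, 12), (6, 0), (11, 3), (11, 20), (14, 2), (14, 21), (15, 3), (15, 20), (16, 9), (16, 14), (18, 6), (18, 17), (19, 0), (20, 3), (20, 20), (21, 0), (22, 5), (22, 18)}; affine count = 19; |E(F_23)| = 20.

Discriminant check: Δ ∝ 4a³ + 27b² = 4·18³ + 27·21² = 4·5832 + 27·441 ≡ 22 (mod 23). Nonzero ⇒ E is nonsingular.
For each x ∈ F_23, compute rhs = x³ + 18·x + 21 mod 23, then count y ∈ F_23 with y² ≡ rhs.
  x = 0: rhs = 21, matching y values: none (0 points).
  x = 1: rhs = 17, matching y values: none (0 points).
  x = 2: rhs = 19, matching y values: none (0 points).
  x = 3: rhs = 10, matching y values: none (0 points).
  x = 4: rhs = 19, matching y values: none (0 points).
  x = 5: rhs = 6, matching y values: 11, 12 (2 points).
  x = 6: rhs = 0, matching y values: 0 (1 points).
  x = 7: rhs = 7, matching y values: none (0 points).
  x = 8: rhs = 10, matching y values: none (0 points).
  x = 9: rhs = 15, matching y values: none (0 points).
  x = 10: rhs = 5, matching y values: none (0 points).
  x = 11: rhs = 9, matching y values: 3, 20 (2 points).
  x = 12: rhs = 10, matching y values: none (0 points).
  x = 13: rhs = 14, matching y values: none (0 points).
  x = 14: rhs = 4, matching y values: 2, 21 (2 points).
  x = 15: rhs = 9, matching y values: 3, 20 (2 points).
  x = 16: rhs = 12, matching y values: 9, 14 (2 points).
  x = 17: rhs = 19, matching y values: none (0 points).
  x = 18: rhs = 13, matching y values: 6, 17 (2 points).
  x = 19: rhs = 0, matching y values: 0 (1 points).
  x = 20: rhs = 9, matching y values: 3, 20 (2 points).
  x = 21: rhs = 0, matching y values: 0 (1 points).
  x = 22: rhs = 2, matching y values: 5, 18 (2 points).
Total affine count: 19.
Full point count |E(F_23)| = 19 + 1 = 20.
Hasse bound: |20 − (23+1)| = |-4| = 4 ≤ 2√23 ≈ 9.5917 ✓.


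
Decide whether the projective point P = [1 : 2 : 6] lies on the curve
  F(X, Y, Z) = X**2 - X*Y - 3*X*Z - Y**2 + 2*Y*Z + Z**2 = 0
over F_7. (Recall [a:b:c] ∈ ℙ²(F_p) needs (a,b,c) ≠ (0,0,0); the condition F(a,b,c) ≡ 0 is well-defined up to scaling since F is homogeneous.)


F(1,2,6) ≡ 2 (mod 7); P is NOT on the curve.

Evaluate F(1, 2, 6) term-by-term (mod 7).
  X**2 ↦ 1·1·1·1 = 1
  -X*Y ↦ -1·1·2·1 = -2
  -3*X*Z ↦ -3·1·1·6 = -18
  -Y**2 ↦ -1·1·4·1 = -4
  2*Y*Z ↦ 2·1·2·6 = 24
  Z**2 ↦ 1·1·1·36 = 36
Sum: F(1, 2, 6) = (1) + (-2) + (-18) + (-4) + (24) + (36) = 37.
Reducing mod 7: 37 ≡ 2 (mod 7).
Since F(a, b, c) ≡ 2 ≠ 0 (mod 7), P does NOT lie on the curve.


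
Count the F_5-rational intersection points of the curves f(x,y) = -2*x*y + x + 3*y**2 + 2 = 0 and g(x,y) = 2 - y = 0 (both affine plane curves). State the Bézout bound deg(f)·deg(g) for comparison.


Common zeros: {(3, 2)}; count = 1; Bézout bound = 2.

deg(f) = 2, deg(g) = 1, so Bézout bound = 2.
Scan x ∈ F_5. For each x, list the y ∈ F_5 with f(x, y) ≡ 0 and those with g(x, y) ≡ 0 (mod 5); the common zeros in that column are the intersection.
  x = 0: f ≡ 0 at y ∈ {1, 4}; g ≡ 0 at y ∈ {2}; common: ∅.
  x = 1: f ≡ 0 at y ∈ ∅; g ≡ 0 at y ∈ {2}; common: ∅.
  x = 2: f ≡ 0 at y ∈ ∅; g ≡ 0 at y ∈ {2}; common: ∅.
  x = 3: f ≡ 0 at y ∈ {0, 2}; g ≡ 0 at y ∈ {2}; common: {2}.
  x = 4: f ≡ 0 at y ∈ ∅; g ≡ 0 at y ∈ {2}; common: ∅.
Collecting: common zeros = {(3, 2)}, so the count is 1.
Comparison with the Bézout bound: 1 ≤ 2 = deg(f)·deg(g), as expected for curves with no common component (the affine F_5-count falls short of the bound because intersections may lie at infinity, over extension fields, or carry multiplicity).


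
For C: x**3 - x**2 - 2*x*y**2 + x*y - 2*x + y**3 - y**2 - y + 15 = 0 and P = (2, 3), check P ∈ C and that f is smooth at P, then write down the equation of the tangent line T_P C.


Tangent line at P: -9*x - 2*y + 24 = 0.

Step 1: f(2, 3) = 0, so P lies on C.
Step 2: partial derivatives
  f_x(x, y) = 3*x**2 - 2*x - 2*y**2 + y - 2, f_y(x, y) = -4*x*y + x + 3*y**2 - 2*y - 1.
  f_x(P) = -9, f_y(P) = -2 (gradient nonzero, so P is smooth).
Step 3: tangent line at P: -9·(x − 2) + -2·(y − 3) = 0.
Expanding: -9*x - 2*y + 24 = 0.


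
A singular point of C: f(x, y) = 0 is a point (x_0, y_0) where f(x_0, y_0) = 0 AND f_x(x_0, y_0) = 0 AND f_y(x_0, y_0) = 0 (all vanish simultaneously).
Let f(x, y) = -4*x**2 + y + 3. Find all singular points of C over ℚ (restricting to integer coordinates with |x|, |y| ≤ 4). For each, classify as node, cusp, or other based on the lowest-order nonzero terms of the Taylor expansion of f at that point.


No singular points in the scanned grid; C is smooth there.

Compute partial derivatives:
  f_x = -8*x.
  f_y = 1.
f_y = 1 is a nonzero constant, so f_y never vanishes: no point (x, y) can satisfy f = f_x = f_y = 0. In particular no (x, y) ∈ {−4, ..., 4}² is singular; the curve is smooth.


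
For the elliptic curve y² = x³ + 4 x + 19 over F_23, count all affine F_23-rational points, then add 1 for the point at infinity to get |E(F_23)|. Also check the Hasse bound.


Affine points = {(1, 1), (1, 22), (2, 9), (2, 14), (3, 9), (3, 14), (5, 7), (5, 16), (6, 11), (6, 12), (9, 5), (9, 18), (10, 1), (10, 22), (12, 1), (12, 22), (14, 6), (14, 17), (15, 2), (15, 21), (16, 4), (16, 19), (17, 3), (17, 20), (18, 9), (18, 14), (19, 10), (19, 13), (20, 7), (20, 16), (21, 7), (21, 16)}; affine count = 32; |E(F_23)| = 33.

Discriminant check: Δ ∝ 4a³ + 27b² = 4·4³ + 27·19² = 4·64 + 27·361 ≡ 21 (mod 23). Nonzero ⇒ E is nonsingular.
For each x ∈ F_23, compute rhs = x³ + 4·x + 19 mod 23, then count y ∈ F_23 with y² ≡ rhs.
  x = 0: rhs = 19, matching y values: none (0 points).
  x = 1: rhs = 1, matching y values: 1, 22 (2 points).
  x = 2: rhs = 12, matching y values: 9, 14 (2 points).
  x = 3: rhs = 12, matching y values: 9, 14 (2 points).
  x = 4: rhs = 7, matching y values: none (0 points).
  x = 5: rhs = 3, matching y values: 7, 16 (2 points).
  x = 6: rhs = 6, matching y values: 11, 12 (2 points).
  x = 7: rhs = 22, matching y values: none (0 points).
  x = 8: rhs = 11, matching y values: none (0 points).
  x = 9: rhs = 2, matching y values: 5, 18 (2 points).
  x = 10: rhs = 1, matching y values: 1, 22 (2 points).
  x = 11: rhs = 14, matching y values: none (0 points).
  x = 12: rhs = 1, matching y values: 1, 22 (2 points).
  x = 13: rhs = 14, matching y values: none (0 points).
  x = 14: rhs = 13, matching y values: 6, 17 (2 points).
  x = 15: rhs = 4, matching y values: 2, 21 (2 points).
  x = 16: rhs = 16, matching y values: 4, 19 (2 points).
  x = 17: rhs = 9, matching y values: 3, 20 (2 points).
  x = 18: rhs = 12, matching y values: 9, 14 (2 points).
  x = 19: rhs = 8, matching y values: 10, 13 (2 points).
  x = 20: rhs = 3, matching y values: 7, 16 (2 points).
  x = 21: rhs = 3, matching y values: 7, 16 (2 points).
  x = 22: rhs = 14, matching y values: none (0 points).
Total affine count: 32.
Full point count |E(F_23)| = 32 + 1 = 33.
Hasse bound: |33 − (23+1)| = |9| = 9 ≤ 2√23 ≈ 9.5917 ✓.


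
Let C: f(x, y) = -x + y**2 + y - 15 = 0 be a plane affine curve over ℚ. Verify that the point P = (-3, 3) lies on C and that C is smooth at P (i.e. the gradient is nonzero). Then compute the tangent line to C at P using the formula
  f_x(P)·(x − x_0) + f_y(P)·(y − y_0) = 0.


Tangent line at P: -x + 7*y - 24 = 0.

Step 1: f(-3, 3) = 0, so P lies on C.
Step 2: partial derivatives
  f_x(x, y) = -1, f_y(x, y) = 2*y + 1.
  f_x(P) = -1, f_y(P) = 7 (gradient nonzero, so P is smooth).
Step 3: tangent line at P: -1·(x − -3) + 7·(y − 3) = 0.
Expanding: -x + 7*y - 24 = 0.


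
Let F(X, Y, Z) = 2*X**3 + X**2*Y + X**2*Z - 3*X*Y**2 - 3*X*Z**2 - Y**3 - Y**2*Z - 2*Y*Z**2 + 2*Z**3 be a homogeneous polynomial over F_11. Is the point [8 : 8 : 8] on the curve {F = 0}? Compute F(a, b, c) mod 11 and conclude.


F(8,8,8) ≡ 9 (mod 11); P is NOT on the curve.

Evaluate F(8, 8, 8) term-by-term (mod 11).
  2*X**3 ↦ 2·512·1·1 = 1024
  X**2*Y ↦ 1·64·8·1 = 512
  X**2*Z ↦ 1·64·1·8 = 512
  -3*X*Y**2 ↦ -3·8·64·1 = -1536
  -3*X*Z**2 ↦ -3·8·1·64 = -1536
  -Y**3 ↦ -1·1·512·1 = -512
  -Y**2*Z ↦ -1·1·64·8 = -512
  -2*Y*Z**2 ↦ -2·1·8·64 = -1024
  2*Z**3 ↦ 2·1·1·512 = 1024
Sum: F(8, 8, 8) = (1024) + (512) + (512) + (-1536) + (-1536) + (-512) + (-512) + (-1024) + (1024) = -2048.
Reducing mod 11: -2048 ≡ 9 (mod 11).
Since F(a, b, c) ≡ 9 ≠ 0 (mod 11), P does NOT lie on the curve.


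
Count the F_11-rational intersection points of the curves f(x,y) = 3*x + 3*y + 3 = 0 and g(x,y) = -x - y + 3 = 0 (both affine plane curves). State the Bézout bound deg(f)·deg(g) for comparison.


Common zeros: ∅; count = 0; Bézout bound = 1.

deg(f) = 1, deg(g) = 1, so Bézout bound = 1.
Scan x ∈ F_11. For each x, list the y ∈ F_11 with f(x, y) ≡ 0 and those with g(x, y) ≡ 0 (mod 11); the common zeros in that column are the intersection.
  x = 0: f ≡ 0 at y ∈ {10}; g ≡ 0 at y ∈ {3}; common: ∅.
  x = 1: f ≡ 0 at y ∈ {9}; g ≡ 0 at y ∈ {2}; common: ∅.
  x = 2: f ≡ 0 at y ∈ {8}; g ≡ 0 at y ∈ {1}; common: ∅.
  x = 3: f ≡ 0 at y ∈ {7}; g ≡ 0 at y ∈ {0}; common: ∅.
  x = 4: f ≡ 0 at y ∈ {6}; g ≡ 0 at y ∈ {10}; common: ∅.
  x = 5: f ≡ 0 at y ∈ {5}; g ≡ 0 at y ∈ {9}; common: ∅.
  x = 6: f ≡ 0 at y ∈ {4}; g ≡ 0 at y ∈ {8}; common: ∅.
  x = 7: f ≡ 0 at y ∈ {3}; g ≡ 0 at y ∈ {7}; common: ∅.
  x = 8: f ≡ 0 at y ∈ {2}; g ≡ 0 at y ∈ {6}; common: ∅.
  x = 9: f ≡ 0 at y ∈ {1}; g ≡ 0 at y ∈ {5}; common: ∅.
  x = 10: f ≡ 0 at y ∈ {0}; g ≡ 0 at y ∈ {4}; common: ∅.
Collecting: common zeros = ∅, so the count is 0.
Comparison with the Bézout bound: 0 ≤ 1 = deg(f)·deg(g), as expected for curves with no common component (the affine F_11-count falls short of the bound because intersections may lie at infinity, over extension fields, or carry multiplicity).


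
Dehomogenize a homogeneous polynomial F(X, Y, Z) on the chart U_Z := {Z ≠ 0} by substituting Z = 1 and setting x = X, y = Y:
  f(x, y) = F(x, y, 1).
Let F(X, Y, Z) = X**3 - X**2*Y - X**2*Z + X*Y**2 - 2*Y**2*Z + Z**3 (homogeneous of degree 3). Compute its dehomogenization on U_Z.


f(x, y) = x**3 - x**2*y - x**2 + x*y**2 - 2*y**2 + 1

On U_Z we set Z = 1. Each monomial c·X^i·Y^j·Z^k in F becomes c·x^i·y^j·1^k = c·x^i·y^j.
Substituting Z = 1: F(X, Y, 1) = x**3 - x**2*y - x**2 + x*y**2 - 2*y**2 + 1.
Note: deg(f) ≤ deg(F) = 3; strict inequality happens when F is divisible by Z (lost terms).


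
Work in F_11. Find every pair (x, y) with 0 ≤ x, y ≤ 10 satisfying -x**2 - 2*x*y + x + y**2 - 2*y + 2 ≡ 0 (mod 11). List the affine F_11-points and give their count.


Affine F_11-points: {(2, 0), (2, 6), (3, 1), (3, 7), (6, 7), (7, 1), (7, 4), (8, 3), (8, 4), (9, 3), (9, 6), (10, 0)}; count = 12.

For each of the 121 pairs (x, y) ∈ F_11², evaluate f(x, y) mod 11. Record the zeros.
  x = 0: [0↦2, 1↦1, 2↦2, 3↦5, 4↦10, 5↦6, 6↦4, 7↦4, 8↦6, 9↦10, 10↦5]  zeros at y ∈ ∅
  x = 1: [0↦2, 1↦10, 2↦9, 3↦10, 4↦2, 5↦7, 6↦3, 7↦1, 8↦1, 9↦3, 10↦7]  zeros at y ∈ ∅
  x = 2: [0↦0, 1↦6, 2↦3, 3↦2, 4↦3, 5↦6, 6↦0, 7↦7, 8↦5, 9↦5, 10↦7]  zeros at y ∈ {0, 6}
  x = 3: [0↦7, 1↦0, 2↦6, 3↦3, 4↦2, 5↦3, 6↦6, 7↦0, 8↦7, 9↦5, 10↦5]  zeros at y ∈ {1, 7}
  x = 4: [0↦1, 1↦3, 2↦7, 3↦2, 4↦10, 5↦9, 6↦10, 7↦2, 8↦7, 9↦3, 10↦1]  zeros at y ∈ ∅
  x = 5: [0↦4, 1↦4, 2↦6, 3↦10, 4↦5, 5↦2, 6↦1, 7↦2, 8↦5, 9↦10, 10↦6]  zeros at y ∈ ∅
  x = 6: [0↦5, 1↦3, 2↦3, 3↦5, 4↦9, 5↦4, 6↦1, 7↦0, 8↦1, 9↦4, 10↦9]  zeros at y ∈ {7}
  x = 7: [0↦4, 1↦0, 2↦9, 3↦9, 4↦0, 5↦4, 6↦10, 7↦7, 8↦6, 9↦7, 10↦10]  zeros at y ∈ {1, 4}
  x = 8: [0↦1, 1↦6, 2↦2, 3↦0, 4↦0, 5↦2, 6↦6, 7↦1, 8↦9, 9↦8, 10↦9]  zeros at y ∈ {3, 4}
  x = 9: [0↦7, 1↦10, 2↦4, 3↦0, 4↦9, 5↦9, 6↦0, 7↦4, 8↦10, 9↦7, 10↦6]  zeros at y ∈ {3, 6}
  x = 10: [0↦0, 1↦1, 2↦4, 3↦9, 4↦5, 5↦3, 6↦3, 7↦5, 8↦9, 9↦4, 10↦1]  zeros at y ∈ {0}
Collecting zeros: affine points = {(2, 0), (2, 6), (3, 1), (3, 7), (6, 7), (7, 1), (7, 4), (8, 3), (8, 4), (9, 3), (9, 6), (10, 0)}.
Total count |C(F_11)_aff| = 12.


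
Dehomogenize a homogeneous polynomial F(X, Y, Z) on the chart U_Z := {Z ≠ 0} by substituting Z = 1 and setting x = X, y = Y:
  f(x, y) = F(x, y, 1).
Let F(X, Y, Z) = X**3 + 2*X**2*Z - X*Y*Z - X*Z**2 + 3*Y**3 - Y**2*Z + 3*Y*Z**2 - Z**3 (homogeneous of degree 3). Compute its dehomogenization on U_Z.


f(x, y) = x**3 + 2*x**2 - x*y - x + 3*y**3 - y**2 + 3*y - 1

On U_Z we set Z = 1. Each monomial c·X^i·Y^j·Z^k in F becomes c·x^i·y^j·1^k = c·x^i·y^j.
Substituting Z = 1: F(X, Y, 1) = x**3 + 2*x**2 - x*y - x + 3*y**3 - y**2 + 3*y - 1.
Note: deg(f) ≤ deg(F) = 3; strict inequality happens when F is divisible by Z (lost terms).


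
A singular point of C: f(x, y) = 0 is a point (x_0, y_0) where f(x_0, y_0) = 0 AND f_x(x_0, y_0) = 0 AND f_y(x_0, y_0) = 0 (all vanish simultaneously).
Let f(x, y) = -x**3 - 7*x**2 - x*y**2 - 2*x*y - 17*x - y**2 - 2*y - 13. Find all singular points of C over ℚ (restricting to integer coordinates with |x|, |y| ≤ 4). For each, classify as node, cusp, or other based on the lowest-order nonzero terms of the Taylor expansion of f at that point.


Singular points: {(-2, -1)}; classification: node.

Compute partial derivatives:
  f_x = -3*x**2 - 14*x - y**2 - 2*y - 17.
  f_y = -2*x*y - 2*x - 2*y - 2.
Scan x_0 ∈ {−4, ..., 4}. For each x_0, f_y(x_0, y) is a polynomial in y; find its integer roots y ∈ {−4, ..., 4}, then test f_x and f at those candidates.
  x = -4: f_y(-4, y) = 6*y + 6; vanishes at y ∈ {-1}. (-4, -1): f_x = -8 ≠ 0.
  x = -3: f_y(-3, y) = 4*y + 4; vanishes at y ∈ {-1}. (-3, -1): f_x = -1 ≠ 0.
  x = -2: f_y(-2, y) = 2*y + 2; vanishes at y ∈ {-1}. (-2, -1): f_x = 0, f = 0 — SINGULAR.
  x = -1: f_y(-1, y) = 0; vanishes at y ∈ {-4, -3, -2, -1, 0, 1, 2, 3, 4}. (-1, -4): f_x = -14 ≠ 0; (-1, -3): f_x = -9 ≠ 0; (-1, -2): f_x = -6 ≠ 0; (-1, -1): f_x = -5 ≠ 0; (-1, 0): f_x = -6 ≠ 0; (-1, 1): f_x = -9 ≠ 0; (-1, 2): f_x = -14 ≠ 0; (-1, 3): f_x = -21 ≠ 0; (-1, 4): f_x = -30 ≠ 0.
  x = 0: f_y(0, y) = -2*y - 2; vanishes at y ∈ {-1}. (0, -1): f_x = -16 ≠ 0.
  x = 1: f_y(1, y) = -4*y - 4; vanishes at y ∈ {-1}. (1, -1): f_x = -33 ≠ 0.
  x = 2: f_y(2, y) = -6*y - 6; vanishes at y ∈ {-1}. (2, -1): f_x = -56 ≠ 0.
  x = 3: f_y(3, y) = -8*y - 8; vanishes at y ∈ {-1}. (3, -1): f_x = -85 ≠ 0.
  x = 4: f_y(4, y) = -10*y - 10; vanishes at y ∈ {-1}. (4, -1): f_x = -120 ≠ 0.
Only singular point on the grid: (-2, -1).
Classify: substitute x = -2 + u, y = -1 + v and expand: f = -u**3 - u**2 - u*v**2 + v**2.
No constant or linear terms (consistent with a singular point). Quadratic part: -u**2 + v**2. Cubic part: -u**3 - u*v**2.
The quadratic part v**2 - u**2 = (v − u)(v + u) splits into two distinct linear factors, so there are two distinct tangent lines y − -1 = ±(x − -2) — this is a node (ordinary double point).
Classification: node.


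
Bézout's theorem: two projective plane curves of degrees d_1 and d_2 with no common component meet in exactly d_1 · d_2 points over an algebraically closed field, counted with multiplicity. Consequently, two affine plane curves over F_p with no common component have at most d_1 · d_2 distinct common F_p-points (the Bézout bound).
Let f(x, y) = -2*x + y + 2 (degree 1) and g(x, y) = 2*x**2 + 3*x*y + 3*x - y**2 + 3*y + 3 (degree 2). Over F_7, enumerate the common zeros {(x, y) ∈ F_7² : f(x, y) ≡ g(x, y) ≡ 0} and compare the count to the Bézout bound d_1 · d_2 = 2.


Common zeros: {(0, 5), (6, 3)}; count = 2; Bézout bound = 2.

deg(f) = 1, deg(g) = 2, so Bézout bound = 2.
Scan x ∈ F_7. For each x, list the y ∈ F_7 with f(x, y) ≡ 0 and those with g(x, y) ≡ 0 (mod 7); the common zeros in that column are the intersection.
  x = 0: f ≡ 0 at y ∈ {5}; g ≡ 0 at y ∈ {5}; common: {5}.
  x = 1: f ≡ 0 at y ∈ {0}; g ≡ 0 at y ∈ ∅; common: ∅.
  x = 2: f ≡ 0 at y ∈ {2}; g ≡ 0 at y ∈ {3, 6}; common: ∅.
  x = 3: f ≡ 0 at y ∈ {4}; g ≡ 0 at y ∈ ∅; common: ∅.
  x = 4: f ≡ 0 at y ∈ {6}; g ≡ 0 at y ∈ {4}; common: ∅.
  x = 5: f ≡ 0 at y ∈ {1}; g ≡ 0 at y ∈ {5, 6}; common: ∅.
  x = 6: f ≡ 0 at y ∈ {3}; g ≡ 0 at y ∈ {3, 4}; common: {3}.
Collecting: common zeros = {(0, 5), (6, 3)}, so the count is 2.
Comparison with the Bézout bound: 2 ≤ 2 = deg(f)·deg(g), as expected for curves with no common component (the bound is attained).


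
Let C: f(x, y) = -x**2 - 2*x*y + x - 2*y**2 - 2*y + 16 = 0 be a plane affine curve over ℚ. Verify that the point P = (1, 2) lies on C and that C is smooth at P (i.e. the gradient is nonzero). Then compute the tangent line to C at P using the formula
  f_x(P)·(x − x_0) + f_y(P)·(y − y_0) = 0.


Tangent line at P: -5*x - 12*y + 29 = 0.

Step 1: f(1, 2) = 0, so P lies on C.
Step 2: partial derivatives
  f_x(x, y) = -2*x - 2*y + 1, f_y(x, y) = -2*x - 4*y - 2.
  f_x(P) = -5, f_y(P) = -12 (gradient nonzero, so P is smooth).
Step 3: tangent line at P: -5·(x − 1) + -12·(y − 2) = 0.
Expanding: -5*x - 12*y + 29 = 0.


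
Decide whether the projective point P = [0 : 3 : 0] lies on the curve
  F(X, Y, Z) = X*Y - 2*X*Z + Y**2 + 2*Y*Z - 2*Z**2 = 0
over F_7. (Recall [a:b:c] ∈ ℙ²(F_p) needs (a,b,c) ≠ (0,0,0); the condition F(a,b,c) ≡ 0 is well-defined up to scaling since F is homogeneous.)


F(0,3,0) ≡ 2 (mod 7); P is NOT on the curve.

Evaluate F(0, 3, 0) term-by-term (mod 7).
  X*Y ↦ 1·0·3·1 = 0
  -2*X*Z ↦ -2·0·1·0 = 0
  Y**2 ↦ 1·1·9·1 = 9
  2*Y*Z ↦ 2·1·3·0 = 0
  -2*Z**2 ↦ -2·1·1·0 = 0
Sum: F(0, 3, 0) = (0) + (0) + (9) + (0) + (0) = 9.
Reducing mod 7: 9 ≡ 2 (mod 7).
Since F(a, b, c) ≡ 2 ≠ 0 (mod 7), P does NOT lie on the curve.
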